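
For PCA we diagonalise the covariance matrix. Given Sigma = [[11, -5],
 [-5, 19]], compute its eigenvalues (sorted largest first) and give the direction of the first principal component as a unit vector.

Step 1 — characteristic polynomial of 2×2 Sigma:
  det(Sigma - λI) = λ² - trace · λ + det = 0.
  trace = 11 + 19 = 30, det = 11·19 - (-5)² = 184.
Step 2 — discriminant:
  Δ = trace² - 4·det = 900 - 736 = 164.
Step 3 — eigenvalues:
  λ = (trace ± √Δ)/2 = (30 ± 12.8062)/2,
  λ_1 = 21.4031,  λ_2 = 8.5969.

Step 4 — unit eigenvector for λ_1: solve (Sigma - λ_1 I)v = 0. First row:
  (11 - 21.4031)·v_x + (-5)·v_y = 0, i.e. (-10.4031)·v_x + (-5)·v_y = 0,
  so v ∝ (b, λ_1 - a) = (-5, 10.4031); multiply by -1 so the first entry is positive: u = (5, -10.4031).
  ||u|| = √((5)² + (-10.4031)²) = √(133.225) ≈ 11.5423,
  v_1 = u/||u|| ≈ (0.4332, -0.9013) (||v_1|| = 1).

λ_1 = 21.4031,  λ_2 = 8.5969;  v_1 ≈ (0.4332, -0.9013)


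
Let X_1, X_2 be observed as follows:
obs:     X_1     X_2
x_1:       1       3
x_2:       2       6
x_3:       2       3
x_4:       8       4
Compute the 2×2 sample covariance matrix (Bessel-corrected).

Step 1 — column means:
  mean(X_1) = (1 + 2 + 2 + 8) / 4 = 13/4 = 3.25
  mean(X_2) = (3 + 6 + 3 + 4) / 4 = 16/4 = 4

Step 2 — sample covariance S[i,j] = (1/(n-1)) · Σ_k (x_{k,i} - mean_i) · (x_{k,j} - mean_j), with n-1 = 3.
  S[X_1,X_1] = ((-2.25)·(-2.25) + (-1.25)·(-1.25) + (-1.25)·(-1.25) + (4.75)·(4.75)) / 3 = 30.75/3 = 10.25
  S[X_1,X_2] = ((-2.25)·(-1) + (-1.25)·(2) + (-1.25)·(-1) + (4.75)·(0)) / 3 = 1/3 = 0.3333
  S[X_2,X_2] = ((-1)·(-1) + (2)·(2) + (-1)·(-1) + (0)·(0)) / 3 = 6/3 = 2

S is symmetric (S[j,i] = S[i,j]). Assembling:

S = [[10.25, 0.3333],
 [0.3333, 2]]


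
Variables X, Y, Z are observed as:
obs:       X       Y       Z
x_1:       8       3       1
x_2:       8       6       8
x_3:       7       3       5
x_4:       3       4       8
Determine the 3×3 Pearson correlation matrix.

Step 1 — column means:
  mean(X) = (8 + 8 + 7 + 3) / 4 = 26/4 = 6.5
  mean(Y) = (3 + 6 + 3 + 4) / 4 = 16/4 = 4
  mean(Z) = (1 + 8 + 5 + 8) / 4 = 22/4 = 5.5

Step 2 — sample variances and covariances s[i,j] = (1/(n-1)) · Σ_k (x_{k,i} - mean_i) · (x_{k,j} - mean_j), with n-1 = 3:
  s[X,X] = ((1.5)·(1.5) + (1.5)·(1.5) + (0.5)·(0.5) + (-3.5)·(-3.5)) / 3 = 17/3 = 5.6667
  s[X,Y] = ((1.5)·(-1) + (1.5)·(2) + (0.5)·(-1) + (-3.5)·(0)) / 3 = 1/3 = 0.3333
  s[X,Z] = ((1.5)·(-4.5) + (1.5)·(2.5) + (0.5)·(-0.5) + (-3.5)·(2.5)) / 3 = -12/3 = -4
  s[Y,Y] = ((-1)·(-1) + (2)·(2) + (-1)·(-1) + (0)·(0)) / 3 = 6/3 = 2
  s[Y,Z] = ((-1)·(-4.5) + (2)·(2.5) + (-1)·(-0.5) + (0)·(2.5)) / 3 = 10/3 = 3.3333
  s[Z,Z] = ((-4.5)·(-4.5) + (2.5)·(2.5) + (-0.5)·(-0.5) + (2.5)·(2.5)) / 3 = 33/3 = 11
  Sample standard deviations s_i = √(s[i,i]):
  s(X) = √(5.6667) = 2.3805
  s(Y) = √(2) = 1.4142
  s(Z) = √(11) = 3.3166

Step 3 — r_{ij} = s_{ij} / (s_i · s_j):
  r[X,X] = 1 (diagonal).
  r[X,Y] = 0.3333 / (2.3805 · 1.4142) = 0.3333 / 3.3665 = 0.099
  r[X,Z] = -4 / (2.3805 · 3.3166) = -4 / 7.8951 = -0.5066
  r[Y,Y] = 1 (diagonal).
  r[Y,Z] = 3.3333 / (1.4142 · 3.3166) = 3.3333 / 4.6904 = 0.7107
  r[Z,Z] = 1 (diagonal).

R is symmetric with unit diagonal. Assembling:

R = [[1, 0.099, -0.5066],
 [0.099, 1, 0.7107],
 [-0.5066, 0.7107, 1]]


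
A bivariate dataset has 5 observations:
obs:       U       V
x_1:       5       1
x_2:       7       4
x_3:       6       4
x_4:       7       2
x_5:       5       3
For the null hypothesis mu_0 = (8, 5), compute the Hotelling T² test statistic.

Step 1 — sample mean vector:
  mean(U) = (5 + 7 + 6 + 7 + 5) / 5 = 30/5 = 6
  mean(V) = (1 + 4 + 4 + 2 + 3) / 5 = 14/5 = 2.8
  x̄ = (6, 2.8),  deviation x̄ - mu_0 = (6, 2.8) - (8, 5) = (-2, -2.2).

Step 2 — sample covariance matrix, S[i,j] = (1/(n-1)) · Σ_k (x_{k,i} - mean_i) · (x_{k,j} - mean_j), divisor n-1 = 4:
  S[U,U] = ((-1)·(-1) + (1)·(1) + (0)·(0) + (1)·(1) + (-1)·(-1)) / 4 = 4/4 = 1
  S[U,V] = ((-1)·(-1.8) + (1)·(1.2) + (0)·(1.2) + (1)·(-0.8) + (-1)·(0.2)) / 4 = 2/4 = 0.5
  S[V,V] = ((-1.8)·(-1.8) + (1.2)·(1.2) + (1.2)·(1.2) + (-0.8)·(-0.8) + (0.2)·(0.2)) / 4 = 6.8/4 = 1.7
  S = [[1, 0.5],
 [0.5, 1.7]].

Step 3 — invert S. det(S) = 1·1.7 - (0.5)² = 1.45.
  S^{-1} = (1/det) · [[d, -b], [-b, a]] = [[1.1724, -0.3448],
 [-0.3448, 0.6897]].

Step 4 — quadratic form (x̄ - mu_0)^T · S^{-1} · (x̄ - mu_0):
  S^{-1} · (x̄ - mu_0) = (-1.5862, -0.8276),
  (x̄ - mu_0)^T · [...] = (-2)·(-1.5862) + (-2.2)·(-0.8276) = 4.9931.

Step 5 — scale by n: T² = 5 · 4.9931 = 24.9655.

T² ≈ 24.9655


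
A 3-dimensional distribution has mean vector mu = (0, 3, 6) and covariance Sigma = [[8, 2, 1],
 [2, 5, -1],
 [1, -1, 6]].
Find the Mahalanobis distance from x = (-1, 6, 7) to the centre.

Step 1 — centre the observation: (x - mu) = (-1, 3, 1).

Step 2 — invert Sigma (cofactor / det for 3×3, or solve directly):
  Sigma^{-1} = [[0.1457, -0.0653, -0.0352],
 [-0.0653, 0.2362, 0.0503],
 [-0.0352, 0.0503, 0.1809]].

Step 3 — form the quadratic (x - mu)^T · Sigma^{-1} · (x - mu):
  Sigma^{-1} · (x - mu) = (-0.3769, 0.8241, 0.3668).
  (x - mu)^T · [Sigma^{-1} · (x - mu)] = (-1)·(-0.3769) + (3)·(0.8241) + (1)·(0.3668) = 3.2161.

Step 4 — take square root: d = √(3.2161) ≈ 1.7933.

d(x, mu) = √(3.2161) ≈ 1.7933


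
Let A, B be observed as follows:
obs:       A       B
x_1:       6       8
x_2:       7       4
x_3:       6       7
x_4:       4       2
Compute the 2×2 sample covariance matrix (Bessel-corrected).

Step 1 — column means:
  mean(A) = (6 + 7 + 6 + 4) / 4 = 23/4 = 5.75
  mean(B) = (8 + 4 + 7 + 2) / 4 = 21/4 = 5.25

Step 2 — sample covariance S[i,j] = (1/(n-1)) · Σ_k (x_{k,i} - mean_i) · (x_{k,j} - mean_j), with n-1 = 3.
  S[A,A] = ((0.25)·(0.25) + (1.25)·(1.25) + (0.25)·(0.25) + (-1.75)·(-1.75)) / 3 = 4.75/3 = 1.5833
  S[A,B] = ((0.25)·(2.75) + (1.25)·(-1.25) + (0.25)·(1.75) + (-1.75)·(-3.25)) / 3 = 5.25/3 = 1.75
  S[B,B] = ((2.75)·(2.75) + (-1.25)·(-1.25) + (1.75)·(1.75) + (-3.25)·(-3.25)) / 3 = 22.75/3 = 7.5833

S is symmetric (S[j,i] = S[i,j]). Assembling:

S = [[1.5833, 1.75],
 [1.75, 7.5833]]


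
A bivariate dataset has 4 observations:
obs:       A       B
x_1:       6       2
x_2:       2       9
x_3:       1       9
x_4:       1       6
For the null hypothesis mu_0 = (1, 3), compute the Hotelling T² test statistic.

Step 1 — sample mean vector:
  mean(A) = (6 + 2 + 1 + 1) / 4 = 10/4 = 2.5
  mean(B) = (2 + 9 + 9 + 6) / 4 = 26/4 = 6.5
  x̄ = (2.5, 6.5),  deviation x̄ - mu_0 = (2.5, 6.5) - (1, 3) = (1.5, 3.5).

Step 2 — sample covariance matrix, S[i,j] = (1/(n-1)) · Σ_k (x_{k,i} - mean_i) · (x_{k,j} - mean_j), divisor n-1 = 3:
  S[A,A] = ((3.5)·(3.5) + (-0.5)·(-0.5) + (-1.5)·(-1.5) + (-1.5)·(-1.5)) / 3 = 17/3 = 5.6667
  S[A,B] = ((3.5)·(-4.5) + (-0.5)·(2.5) + (-1.5)·(2.5) + (-1.5)·(-0.5)) / 3 = -20/3 = -6.6667
  S[B,B] = ((-4.5)·(-4.5) + (2.5)·(2.5) + (2.5)·(2.5) + (-0.5)·(-0.5)) / 3 = 33/3 = 11
  S = [[5.6667, -6.6667],
 [-6.6667, 11]].

Step 3 — invert S. det(S) = 5.6667·11 - (-6.6667)² = 17.8889.
  S^{-1} = (1/det) · [[d, -b], [-b, a]] = [[0.6149, 0.3727],
 [0.3727, 0.3168]].

Step 4 — quadratic form (x̄ - mu_0)^T · S^{-1} · (x̄ - mu_0):
  S^{-1} · (x̄ - mu_0) = (2.2267, 1.6677),
  (x̄ - mu_0)^T · [...] = (1.5)·(2.2267) + (3.5)·(1.6677) = 9.177.

Step 5 — scale by n: T² = 4 · 9.177 = 36.7081.

T² ≈ 36.7081


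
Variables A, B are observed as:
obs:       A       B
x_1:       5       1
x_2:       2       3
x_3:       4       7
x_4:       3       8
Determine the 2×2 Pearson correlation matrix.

Step 1 — column means:
  mean(A) = (5 + 2 + 4 + 3) / 4 = 14/4 = 3.5
  mean(B) = (1 + 3 + 7 + 8) / 4 = 19/4 = 4.75

Step 2 — sample variances and covariances s[i,j] = (1/(n-1)) · Σ_k (x_{k,i} - mean_i) · (x_{k,j} - mean_j), with n-1 = 3:
  s[A,A] = ((1.5)·(1.5) + (-1.5)·(-1.5) + (0.5)·(0.5) + (-0.5)·(-0.5)) / 3 = 5/3 = 1.6667
  s[A,B] = ((1.5)·(-3.75) + (-1.5)·(-1.75) + (0.5)·(2.25) + (-0.5)·(3.25)) / 3 = -3.5/3 = -1.1667
  s[B,B] = ((-3.75)·(-3.75) + (-1.75)·(-1.75) + (2.25)·(2.25) + (3.25)·(3.25)) / 3 = 32.75/3 = 10.9167
  Sample standard deviations s_i = √(s[i,i]):
  s(A) = √(1.6667) = 1.291
  s(B) = √(10.9167) = 3.304

Step 3 — r_{ij} = s_{ij} / (s_i · s_j):
  r[A,A] = 1 (diagonal).
  r[A,B] = -1.1667 / (1.291 · 3.304) = -1.1667 / 4.2655 = -0.2735
  r[B,B] = 1 (diagonal).

R is symmetric with unit diagonal. Assembling:

R = [[1, -0.2735],
 [-0.2735, 1]]


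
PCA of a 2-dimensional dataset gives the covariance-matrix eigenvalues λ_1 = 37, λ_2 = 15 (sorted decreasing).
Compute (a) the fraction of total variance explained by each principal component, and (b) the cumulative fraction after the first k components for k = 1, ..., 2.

Step 1 — total variance = trace(Sigma) = Σ λ_i = 37 + 15 = 52.

Step 2 — fraction explained by component i = λ_i / Σ λ:
  PC1: 37/52 = 0.7115
  PC2: 15/52 = 0.2885

Step 3 — cumulative fraction after k components = (λ_1 + ... + λ_k) / Σ λ:
  k = 1: 37/52 = 0.7115
  k = 2: (37 + 15)/52 = 52/52 = 1

Summary (fraction, with percent):

explained: PC1 0.7115 (71.15%), PC2 0.2885 (28.85%);  cumulative: 0.7115, 1


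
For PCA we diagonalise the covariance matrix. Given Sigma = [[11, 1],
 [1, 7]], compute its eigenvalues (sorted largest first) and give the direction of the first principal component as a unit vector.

Step 1 — characteristic polynomial of 2×2 Sigma:
  det(Sigma - λI) = λ² - trace · λ + det = 0.
  trace = 11 + 7 = 18, det = 11·7 - (1)² = 76.
Step 2 — discriminant:
  Δ = trace² - 4·det = 324 - 304 = 20.
Step 3 — eigenvalues:
  λ = (trace ± √Δ)/2 = (18 ± 4.4721)/2,
  λ_1 = 11.2361,  λ_2 = 6.7639.

Step 4 — unit eigenvector for λ_1: solve (Sigma - λ_1 I)v = 0. First row:
  (11 - 11.2361)·v_x + (1)·v_y = 0, i.e. (-0.2361)·v_x + (1)·v_y = 0,
  so v ∝ (b, λ_1 - a) = (1, 0.2361) = u.
  ||u|| = √((1)² + (0.2361)²) = √(1.0557) ≈ 1.0275,
  v_1 = u/||u|| ≈ (0.9732, 0.2298) (||v_1|| = 1).

λ_1 = 11.2361,  λ_2 = 6.7639;  v_1 ≈ (0.9732, 0.2298)


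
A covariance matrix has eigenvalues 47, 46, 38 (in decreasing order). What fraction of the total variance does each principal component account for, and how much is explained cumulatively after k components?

Step 1 — total variance = trace(Sigma) = Σ λ_i = 47 + 46 + 38 = 131.

Step 2 — fraction explained by component i = λ_i / Σ λ:
  PC1: 47/131 = 0.3588
  PC2: 46/131 = 0.3511
  PC3: 38/131 = 0.2901

Step 3 — cumulative fraction after k components = (λ_1 + ... + λ_k) / Σ λ:
  k = 1: 47/131 = 0.3588
  k = 2: (47 + 46)/131 = 93/131 = 0.7099
  k = 3: (47 + 46 + 38)/131 = 131/131 = 1

Summary (fraction, with percent):

explained: PC1 0.3588 (35.88%), PC2 0.3511 (35.11%), PC3 0.2901 (29.01%);  cumulative: 0.3588, 0.7099, 1


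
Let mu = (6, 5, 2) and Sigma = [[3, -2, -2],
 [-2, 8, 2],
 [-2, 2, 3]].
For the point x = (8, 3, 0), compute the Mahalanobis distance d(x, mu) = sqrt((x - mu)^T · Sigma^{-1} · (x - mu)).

Step 1 — centre the observation: (x - mu) = (2, -2, -2).

Step 2 — invert Sigma (cofactor / det for 3×3, or solve directly):
  Sigma^{-1} = [[0.625, 0.0625, 0.375],
 [0.0625, 0.1562, -0.0625],
 [0.375, -0.0625, 0.625]].

Step 3 — form the quadratic (x - mu)^T · Sigma^{-1} · (x - mu):
  Sigma^{-1} · (x - mu) = (0.375, -0.0625, -0.375).
  (x - mu)^T · [Sigma^{-1} · (x - mu)] = (2)·(0.375) + (-2)·(-0.0625) + (-2)·(-0.375) = 1.625.

Step 4 — take square root: d = √(1.625) ≈ 1.2748.

d(x, mu) = √(1.625) ≈ 1.2748


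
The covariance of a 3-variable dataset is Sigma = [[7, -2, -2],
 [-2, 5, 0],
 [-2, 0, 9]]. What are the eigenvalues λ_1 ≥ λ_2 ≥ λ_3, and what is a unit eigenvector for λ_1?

Step 1 — characteristic polynomial p(λ) = det(λI - Sigma) = λ³ - tr·λ² + c_1·λ - det, where tr = trace, c_1 = sum of the principal 2×2 minors, det = det(Sigma):
  tr = 7 + 5 + 9 = 21,
  c_1 = (7·5 - (-2)²) + (7·9 - (-2)²) + (5·9 - (0)²) = 31 + 59 + 45 = 135,
  det = 7·(5·9 - (0)²) - (-2)·((-2)·9 - (0)·(-2)) + (-2)·((-2)·(0) - 5·(-2)) = 7·(45) - (-2)·(-18) + (-2)·(10) = 259.
  So p(λ) = λ³ - 21λ² + 135λ - 259.
Step 2 — look for an integer root (rational root theorem: any rational root is an integer divisor of 259). Testing λ = 7:
  p(7) = 343 - 1029 + 945 - 259 = 0  ✓
  Dividing out (λ - 7): p(λ) = (λ - 7)(λ² - 14λ + 37).
Step 3 — remaining eigenvalues from the quadratic λ² - 14λ + 37 = 0:
  Δ = 14² - 4·37 = 196 - 148 = 48,  λ = (14 ± √48)/2 = (14 ± 6.9282)/2 ≈ 10.4641 or 3.5359.
  Sorted: λ_1 = 10.4641,  λ_2 = 7,  λ_3 = 3.5359  (check: sum = 21 = tr ✓).

Step 4 — unit eigenvector for λ_1 ≈ 10.4641: v spans the null space of (Sigma - λ_1 I), whose rows are
  r_1 = (-3.4641, -2, -2),  r_2 = (-2, -5.4641, 0),  r_3 = (-2, 0, -1.4641).
  v is orthogonal to every row, so take v ∝ r_1 × r_2 = ((-2)·(0) - (-2)·(-5.4641), (-2)·(-2) - (-3.4641)·(0), (-3.4641)·(-5.4641) - (-2)·(-2)) ≈ (-10.9282, 4, 14.9282).
  Rescale (multiply by -1 so the first nonzero entry is positive): u = (10.9282, -4, -14.9282).
  ||u|| = √((10.9282)² + (-4)² + (-14.9282)²) = √(358.2769) ≈ 18.9282,  v_1 = u/||u|| ≈ (0.5774, -0.2113, -0.7887) (||v_1|| = 1).

λ_1 = 10.4641,  λ_2 = 7,  λ_3 = 3.5359;  v_1 ≈ (0.5774, -0.2113, -0.7887)


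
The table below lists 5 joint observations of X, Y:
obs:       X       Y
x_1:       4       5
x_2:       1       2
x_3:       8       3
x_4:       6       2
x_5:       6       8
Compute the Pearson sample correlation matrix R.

Step 1 — column means:
  mean(X) = (4 + 1 + 8 + 6 + 6) / 5 = 25/5 = 5
  mean(Y) = (5 + 2 + 3 + 2 + 8) / 5 = 20/5 = 4

Step 2 — sample variances and covariances s[i,j] = (1/(n-1)) · Σ_k (x_{k,i} - mean_i) · (x_{k,j} - mean_j), with n-1 = 4:
  s[X,X] = ((-1)·(-1) + (-4)·(-4) + (3)·(3) + (1)·(1) + (1)·(1)) / 4 = 28/4 = 7
  s[X,Y] = ((-1)·(1) + (-4)·(-2) + (3)·(-1) + (1)·(-2) + (1)·(4)) / 4 = 6/4 = 1.5
  s[Y,Y] = ((1)·(1) + (-2)·(-2) + (-1)·(-1) + (-2)·(-2) + (4)·(4)) / 4 = 26/4 = 6.5
  Sample standard deviations s_i = √(s[i,i]):
  s(X) = √(7) = 2.6458
  s(Y) = √(6.5) = 2.5495

Step 3 — r_{ij} = s_{ij} / (s_i · s_j):
  r[X,X] = 1 (diagonal).
  r[X,Y] = 1.5 / (2.6458 · 2.5495) = 1.5 / 6.7454 = 0.2224
  r[Y,Y] = 1 (diagonal).

R is symmetric with unit diagonal. Assembling:

R = [[1, 0.2224],
 [0.2224, 1]]


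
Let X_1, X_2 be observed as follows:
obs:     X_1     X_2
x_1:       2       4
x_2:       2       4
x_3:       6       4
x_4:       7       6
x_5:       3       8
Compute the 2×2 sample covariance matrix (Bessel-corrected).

Step 1 — column means:
  mean(X_1) = (2 + 2 + 6 + 7 + 3) / 5 = 20/5 = 4
  mean(X_2) = (4 + 4 + 4 + 6 + 8) / 5 = 26/5 = 5.2

Step 2 — sample covariance S[i,j] = (1/(n-1)) · Σ_k (x_{k,i} - mean_i) · (x_{k,j} - mean_j), with n-1 = 4.
  S[X_1,X_1] = ((-2)·(-2) + (-2)·(-2) + (2)·(2) + (3)·(3) + (-1)·(-1)) / 4 = 22/4 = 5.5
  S[X_1,X_2] = ((-2)·(-1.2) + (-2)·(-1.2) + (2)·(-1.2) + (3)·(0.8) + (-1)·(2.8)) / 4 = 2/4 = 0.5
  S[X_2,X_2] = ((-1.2)·(-1.2) + (-1.2)·(-1.2) + (-1.2)·(-1.2) + (0.8)·(0.8) + (2.8)·(2.8)) / 4 = 12.8/4 = 3.2

S is symmetric (S[j,i] = S[i,j]). Assembling:

S = [[5.5, 0.5],
 [0.5, 3.2]]


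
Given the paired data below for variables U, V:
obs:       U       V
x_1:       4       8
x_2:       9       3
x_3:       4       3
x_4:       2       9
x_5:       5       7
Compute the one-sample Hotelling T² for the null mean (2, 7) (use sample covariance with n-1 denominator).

Step 1 — sample mean vector:
  mean(U) = (4 + 9 + 4 + 2 + 5) / 5 = 24/5 = 4.8
  mean(V) = (8 + 3 + 3 + 9 + 7) / 5 = 30/5 = 6
  x̄ = (4.8, 6),  deviation x̄ - mu_0 = (4.8, 6) - (2, 7) = (2.8, -1).

Step 2 — sample covariance matrix, S[i,j] = (1/(n-1)) · Σ_k (x_{k,i} - mean_i) · (x_{k,j} - mean_j), divisor n-1 = 4:
  S[U,U] = ((-0.8)·(-0.8) + (4.2)·(4.2) + (-0.8)·(-0.8) + (-2.8)·(-2.8) + (0.2)·(0.2)) / 4 = 26.8/4 = 6.7
  S[U,V] = ((-0.8)·(2) + (4.2)·(-3) + (-0.8)·(-3) + (-2.8)·(3) + (0.2)·(1)) / 4 = -20/4 = -5
  S[V,V] = ((2)·(2) + (-3)·(-3) + (-3)·(-3) + (3)·(3) + (1)·(1)) / 4 = 32/4 = 8
  S = [[6.7, -5],
 [-5, 8]].

Step 3 — invert S. det(S) = 6.7·8 - (-5)² = 28.6.
  S^{-1} = (1/det) · [[d, -b], [-b, a]] = [[0.2797, 0.1748],
 [0.1748, 0.2343]].

Step 4 — quadratic form (x̄ - mu_0)^T · S^{-1} · (x̄ - mu_0):
  S^{-1} · (x̄ - mu_0) = (0.6084, 0.2552),
  (x̄ - mu_0)^T · [...] = (2.8)·(0.6084) + (-1)·(0.2552) = 1.4483.

Step 5 — scale by n: T² = 5 · 1.4483 = 7.2413.

T² ≈ 7.2413


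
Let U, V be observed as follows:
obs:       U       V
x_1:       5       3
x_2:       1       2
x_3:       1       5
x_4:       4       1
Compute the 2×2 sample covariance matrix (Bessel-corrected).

Step 1 — column means:
  mean(U) = (5 + 1 + 1 + 4) / 4 = 11/4 = 2.75
  mean(V) = (3 + 2 + 5 + 1) / 4 = 11/4 = 2.75

Step 2 — sample covariance S[i,j] = (1/(n-1)) · Σ_k (x_{k,i} - mean_i) · (x_{k,j} - mean_j), with n-1 = 3.
  S[U,U] = ((2.25)·(2.25) + (-1.75)·(-1.75) + (-1.75)·(-1.75) + (1.25)·(1.25)) / 3 = 12.75/3 = 4.25
  S[U,V] = ((2.25)·(0.25) + (-1.75)·(-0.75) + (-1.75)·(2.25) + (1.25)·(-1.75)) / 3 = -4.25/3 = -1.4167
  S[V,V] = ((0.25)·(0.25) + (-0.75)·(-0.75) + (2.25)·(2.25) + (-1.75)·(-1.75)) / 3 = 8.75/3 = 2.9167

S is symmetric (S[j,i] = S[i,j]). Assembling:

S = [[4.25, -1.4167],
 [-1.4167, 2.9167]]


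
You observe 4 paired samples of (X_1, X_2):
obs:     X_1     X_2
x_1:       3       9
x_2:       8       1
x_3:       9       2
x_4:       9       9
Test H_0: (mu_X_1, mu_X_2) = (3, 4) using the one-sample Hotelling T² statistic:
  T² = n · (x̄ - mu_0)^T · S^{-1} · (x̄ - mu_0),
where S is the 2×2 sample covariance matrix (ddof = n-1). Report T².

Step 1 — sample mean vector:
  mean(X_1) = (3 + 8 + 9 + 9) / 4 = 29/4 = 7.25
  mean(X_2) = (9 + 1 + 2 + 9) / 4 = 21/4 = 5.25
  x̄ = (7.25, 5.25),  deviation x̄ - mu_0 = (7.25, 5.25) - (3, 4) = (4.25, 1.25).

Step 2 — sample covariance matrix, S[i,j] = (1/(n-1)) · Σ_k (x_{k,i} - mean_i) · (x_{k,j} - mean_j), divisor n-1 = 3:
  S[X_1,X_1] = ((-4.25)·(-4.25) + (0.75)·(0.75) + (1.75)·(1.75) + (1.75)·(1.75)) / 3 = 24.75/3 = 8.25
  S[X_1,X_2] = ((-4.25)·(3.75) + (0.75)·(-4.25) + (1.75)·(-3.25) + (1.75)·(3.75)) / 3 = -18.25/3 = -6.0833
  S[X_2,X_2] = ((3.75)·(3.75) + (-4.25)·(-4.25) + (-3.25)·(-3.25) + (3.75)·(3.75)) / 3 = 56.75/3 = 18.9167
  S = [[8.25, -6.0833],
 [-6.0833, 18.9167]].

Step 3 — invert S. det(S) = 8.25·18.9167 - (-6.0833)² = 119.0556.
  S^{-1} = (1/det) · [[d, -b], [-b, a]] = [[0.1589, 0.0511],
 [0.0511, 0.0693]].

Step 4 — quadratic form (x̄ - mu_0)^T · S^{-1} · (x̄ - mu_0):
  S^{-1} · (x̄ - mu_0) = (0.7392, 0.3038),
  (x̄ - mu_0)^T · [...] = (4.25)·(0.7392) + (1.25)·(0.3038) = 3.5211.

Step 5 — scale by n: T² = 4 · 3.5211 = 14.0845.

T² ≈ 14.0845


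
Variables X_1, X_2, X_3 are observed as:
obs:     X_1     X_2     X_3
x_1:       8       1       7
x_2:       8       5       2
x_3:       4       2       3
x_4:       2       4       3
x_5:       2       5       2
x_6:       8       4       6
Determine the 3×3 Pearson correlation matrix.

Step 1 — column means:
  mean(X_1) = (8 + 8 + 4 + 2 + 2 + 8) / 6 = 32/6 = 5.3333
  mean(X_2) = (1 + 5 + 2 + 4 + 5 + 4) / 6 = 21/6 = 3.5
  mean(X_3) = (7 + 2 + 3 + 3 + 2 + 6) / 6 = 23/6 = 3.8333

Step 2 — sample variances and covariances s[i,j] = (1/(n-1)) · Σ_k (x_{k,i} - mean_i) · (x_{k,j} - mean_j), with n-1 = 5:
  s[X_1,X_1] = ((2.6667)·(2.6667) + (2.6667)·(2.6667) + (-1.3333)·(-1.3333) + (-3.3333)·(-3.3333) + (-3.3333)·(-3.3333) + (2.6667)·(2.6667)) / 5 = 45.3333/5 = 9.0667
  s[X_1,X_2] = ((2.6667)·(-2.5) + (2.6667)·(1.5) + (-1.3333)·(-1.5) + (-3.3333)·(0.5) + (-3.3333)·(1.5) + (2.6667)·(0.5)) / 5 = -6/5 = -1.2
  s[X_1,X_3] = ((2.6667)·(3.1667) + (2.6667)·(-1.8333) + (-1.3333)·(-0.8333) + (-3.3333)·(-0.8333) + (-3.3333)·(-1.8333) + (2.6667)·(2.1667)) / 5 = 19.3333/5 = 3.8667
  s[X_2,X_2] = ((-2.5)·(-2.5) + (1.5)·(1.5) + (-1.5)·(-1.5) + (0.5)·(0.5) + (1.5)·(1.5) + (0.5)·(0.5)) / 5 = 13.5/5 = 2.7
  s[X_2,X_3] = ((-2.5)·(3.1667) + (1.5)·(-1.8333) + (-1.5)·(-0.8333) + (0.5)·(-0.8333) + (1.5)·(-1.8333) + (0.5)·(2.1667)) / 5 = -11.5/5 = -2.3
  s[X_3,X_3] = ((3.1667)·(3.1667) + (-1.8333)·(-1.8333) + (-0.8333)·(-0.8333) + (-0.8333)·(-0.8333) + (-1.8333)·(-1.8333) + (2.1667)·(2.1667)) / 5 = 22.8333/5 = 4.5667
  Sample standard deviations s_i = √(s[i,i]):
  s(X_1) = √(9.0667) = 3.0111
  s(X_2) = √(2.7) = 1.6432
  s(X_3) = √(4.5667) = 2.137

Step 3 — r_{ij} = s_{ij} / (s_i · s_j):
  r[X_1,X_1] = 1 (diagonal).
  r[X_1,X_2] = -1.2 / (3.0111 · 1.6432) = -1.2 / 4.9477 = -0.2425
  r[X_1,X_3] = 3.8667 / (3.0111 · 2.137) = 3.8667 / 6.4346 = 0.6009
  r[X_2,X_2] = 1 (diagonal).
  r[X_2,X_3] = -2.3 / (1.6432 · 2.137) = -2.3 / 3.5114 = -0.655
  r[X_3,X_3] = 1 (diagonal).

R is symmetric with unit diagonal. Assembling:

R = [[1, -0.2425, 0.6009],
 [-0.2425, 1, -0.655],
 [0.6009, -0.655, 1]]


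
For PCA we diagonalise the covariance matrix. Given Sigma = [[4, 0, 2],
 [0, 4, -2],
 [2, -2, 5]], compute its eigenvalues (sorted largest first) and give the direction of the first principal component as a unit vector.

Step 1 — characteristic polynomial p(λ) = det(λI - Sigma) = λ³ - tr·λ² + c_1·λ - det, where tr = trace, c_1 = sum of the principal 2×2 minors, det = det(Sigma):
  tr = 4 + 4 + 5 = 13,
  c_1 = (4·4 - (0)²) + (4·5 - (2)²) + (4·5 - (-2)²) = 16 + 16 + 16 = 48,
  det = 4·(4·5 - (-2)²) - (0)·((0)·5 - (-2)·(2)) + (2)·((0)·(-2) - 4·(2)) = 4·(16) - (0)·(4) + (2)·(-8) = 48.
  So p(λ) = λ³ - 13λ² + 48λ - 48.
Step 2 — look for an integer root (rational root theorem: any rational root is an integer divisor of 48). Testing λ = 4:
  p(4) = 64 - 208 + 192 - 48 = 0  ✓
  Dividing out (λ - 4): p(λ) = (λ - 4)(λ² - 9λ + 12).
Step 3 — remaining eigenvalues from the quadratic λ² - 9λ + 12 = 0:
  Δ = 9² - 4·12 = 81 - 48 = 33,  λ = (9 ± √33)/2 = (9 ± 5.7446)/2 ≈ 7.3723 or 1.6277.
  Sorted: λ_1 = 7.3723,  λ_2 = 4,  λ_3 = 1.6277  (check: sum = 13 = tr ✓).

Step 4 — unit eigenvector for λ_1 ≈ 7.3723: v spans the null space of (Sigma - λ_1 I), whose rows are
  r_1 = (-3.3723, 0, 2),  r_2 = (0, -3.3723, -2),  r_3 = (2, -2, -2.3723).
  v is orthogonal to every row, so take v ∝ r_1 × r_2 = ((0)·(-2) - (2)·(-3.3723), (2)·(0) - (-3.3723)·(-2), (-3.3723)·(-3.3723) - (0)·(0)) ≈ (6.7446, -6.7446, 11.3723).
  Let u = (6.7446, -6.7446, 11.3723).
  ||u|| = √((6.7446)² + (-6.7446)² + (11.3723)²) = √(220.307) ≈ 14.8427,  v_1 = u/||u|| ≈ (0.4544, -0.4544, 0.7662) (||v_1|| = 1).

λ_1 = 7.3723,  λ_2 = 4,  λ_3 = 1.6277;  v_1 ≈ (0.4544, -0.4544, 0.7662)


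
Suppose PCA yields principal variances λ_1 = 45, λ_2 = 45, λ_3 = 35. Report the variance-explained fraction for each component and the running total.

Step 1 — total variance = trace(Sigma) = Σ λ_i = 45 + 45 + 35 = 125.

Step 2 — fraction explained by component i = λ_i / Σ λ:
  PC1: 45/125 = 0.36
  PC2: 45/125 = 0.36
  PC3: 35/125 = 0.28

Step 3 — cumulative fraction after k components = (λ_1 + ... + λ_k) / Σ λ:
  k = 1: 45/125 = 0.36
  k = 2: (45 + 45)/125 = 90/125 = 0.72
  k = 3: (45 + 45 + 35)/125 = 125/125 = 1

Summary (fraction, with percent):

explained: PC1 0.36 (36%), PC2 0.36 (36%), PC3 0.28 (28%);  cumulative: 0.36, 0.72, 1


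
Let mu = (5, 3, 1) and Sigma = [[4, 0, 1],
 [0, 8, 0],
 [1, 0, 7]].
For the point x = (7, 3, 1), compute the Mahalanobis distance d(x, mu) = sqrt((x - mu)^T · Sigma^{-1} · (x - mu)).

Step 1 — centre the observation: (x - mu) = (2, 0, 0).

Step 2 — invert Sigma (cofactor / det for 3×3, or solve directly):
  Sigma^{-1} = [[0.2593, 0, -0.037],
 [0, 0.125, 0],
 [-0.037, 0, 0.1481]].

Step 3 — form the quadratic (x - mu)^T · Sigma^{-1} · (x - mu):
  Sigma^{-1} · (x - mu) = (0.5185, 0, -0.0741).
  (x - mu)^T · [Sigma^{-1} · (x - mu)] = (2)·(0.5185) + (0)·(0) + (0)·(-0.0741) = 1.037.

Step 4 — take square root: d = √(1.037) ≈ 1.0184.

d(x, mu) = √(1.037) ≈ 1.0184


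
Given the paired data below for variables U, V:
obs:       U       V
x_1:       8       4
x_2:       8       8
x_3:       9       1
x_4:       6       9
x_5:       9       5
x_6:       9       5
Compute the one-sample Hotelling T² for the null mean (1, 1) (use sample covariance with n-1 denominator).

Step 1 — sample mean vector:
  mean(U) = (8 + 8 + 9 + 6 + 9 + 9) / 6 = 49/6 = 8.1667
  mean(V) = (4 + 8 + 1 + 9 + 5 + 5) / 6 = 32/6 = 5.3333
  x̄ = (8.1667, 5.3333),  deviation x̄ - mu_0 = (8.1667, 5.3333) - (1, 1) = (7.1667, 4.3333).

Step 2 — sample covariance matrix, S[i,j] = (1/(n-1)) · Σ_k (x_{k,i} - mean_i) · (x_{k,j} - mean_j), divisor n-1 = 5:
  S[U,U] = ((-0.1667)·(-0.1667) + (-0.1667)·(-0.1667) + (0.8333)·(0.8333) + (-2.1667)·(-2.1667) + (0.8333)·(0.8333) + (0.8333)·(0.8333)) / 5 = 6.8333/5 = 1.3667
  S[U,V] = ((-0.1667)·(-1.3333) + (-0.1667)·(2.6667) + (0.8333)·(-4.3333) + (-2.1667)·(3.6667) + (0.8333)·(-0.3333) + (0.8333)·(-0.3333)) / 5 = -12.3333/5 = -2.4667
  S[V,V] = ((-1.3333)·(-1.3333) + (2.6667)·(2.6667) + (-4.3333)·(-4.3333) + (3.6667)·(3.6667) + (-0.3333)·(-0.3333) + (-0.3333)·(-0.3333)) / 5 = 41.3333/5 = 8.2667
  S = [[1.3667, -2.4667],
 [-2.4667, 8.2667]].

Step 3 — invert S. det(S) = 1.3667·8.2667 - (-2.4667)² = 5.2133.
  S^{-1} = (1/det) · [[d, -b], [-b, a]] = [[1.5857, 0.4731],
 [0.4731, 0.2621]].

Step 4 — quadratic form (x̄ - mu_0)^T · S^{-1} · (x̄ - mu_0):
  S^{-1} · (x̄ - mu_0) = (13.4143, 4.5269),
  (x̄ - mu_0)^T · [...] = (7.1667)·(13.4143) + (4.3333)·(4.5269) = 115.7523.

Step 5 — scale by n: T² = 6 · 115.7523 = 694.5141.

T² ≈ 694.5141


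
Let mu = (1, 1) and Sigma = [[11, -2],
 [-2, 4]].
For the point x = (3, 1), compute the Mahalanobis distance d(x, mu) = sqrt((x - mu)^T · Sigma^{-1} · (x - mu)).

Step 1 — centre the observation: (x - mu) = (2, 0).

Step 2 — invert Sigma. det(Sigma) = 11·4 - (-2)² = 40.
  Sigma^{-1} = (1/det) · [[d, -b], [-b, a]] = [[0.1, 0.05],
 [0.05, 0.275]].

Step 3 — form the quadratic (x - mu)^T · Sigma^{-1} · (x - mu):
  Sigma^{-1} · (x - mu) = (0.2, 0.1).
  (x - mu)^T · [Sigma^{-1} · (x - mu)] = (2)·(0.2) + (0)·(0.1) = 0.4.

Step 4 — take square root: d = √(0.4) ≈ 0.6325.

d(x, mu) = √(0.4) ≈ 0.6325


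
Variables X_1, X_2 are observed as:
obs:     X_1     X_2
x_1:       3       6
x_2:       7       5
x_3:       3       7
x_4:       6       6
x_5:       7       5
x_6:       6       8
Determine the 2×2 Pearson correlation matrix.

Step 1 — column means:
  mean(X_1) = (3 + 7 + 3 + 6 + 7 + 6) / 6 = 32/6 = 5.3333
  mean(X_2) = (6 + 5 + 7 + 6 + 5 + 8) / 6 = 37/6 = 6.1667

Step 2 — sample variances and covariances s[i,j] = (1/(n-1)) · Σ_k (x_{k,i} - mean_i) · (x_{k,j} - mean_j), with n-1 = 5:
  s[X_1,X_1] = ((-2.3333)·(-2.3333) + (1.6667)·(1.6667) + (-2.3333)·(-2.3333) + (0.6667)·(0.6667) + (1.6667)·(1.6667) + (0.6667)·(0.6667)) / 5 = 17.3333/5 = 3.4667
  s[X_1,X_2] = ((-2.3333)·(-0.1667) + (1.6667)·(-1.1667) + (-2.3333)·(0.8333) + (0.6667)·(-0.1667) + (1.6667)·(-1.1667) + (0.6667)·(1.8333)) / 5 = -4.3333/5 = -0.8667
  s[X_2,X_2] = ((-0.1667)·(-0.1667) + (-1.1667)·(-1.1667) + (0.8333)·(0.8333) + (-0.1667)·(-0.1667) + (-1.1667)·(-1.1667) + (1.8333)·(1.8333)) / 5 = 6.8333/5 = 1.3667
  Sample standard deviations s_i = √(s[i,i]):
  s(X_1) = √(3.4667) = 1.8619
  s(X_2) = √(1.3667) = 1.169

Step 3 — r_{ij} = s_{ij} / (s_i · s_j):
  r[X_1,X_1] = 1 (diagonal).
  r[X_1,X_2] = -0.8667 / (1.8619 · 1.169) = -0.8667 / 2.1766 = -0.3982
  r[X_2,X_2] = 1 (diagonal).

R is symmetric with unit diagonal. Assembling:

R = [[1, -0.3982],
 [-0.3982, 1]]


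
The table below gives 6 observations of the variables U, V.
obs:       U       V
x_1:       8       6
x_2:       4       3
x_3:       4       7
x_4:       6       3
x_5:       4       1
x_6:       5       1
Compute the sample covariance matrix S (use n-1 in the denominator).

Step 1 — column means:
  mean(U) = (8 + 4 + 4 + 6 + 4 + 5) / 6 = 31/6 = 5.1667
  mean(V) = (6 + 3 + 7 + 3 + 1 + 1) / 6 = 21/6 = 3.5

Step 2 — sample covariance S[i,j] = (1/(n-1)) · Σ_k (x_{k,i} - mean_i) · (x_{k,j} - mean_j), with n-1 = 5.
  S[U,U] = ((2.8333)·(2.8333) + (-1.1667)·(-1.1667) + (-1.1667)·(-1.1667) + (0.8333)·(0.8333) + (-1.1667)·(-1.1667) + (-0.1667)·(-0.1667)) / 5 = 12.8333/5 = 2.5667
  S[U,V] = ((2.8333)·(2.5) + (-1.1667)·(-0.5) + (-1.1667)·(3.5) + (0.8333)·(-0.5) + (-1.1667)·(-2.5) + (-0.1667)·(-2.5)) / 5 = 6.5/5 = 1.3
  S[V,V] = ((2.5)·(2.5) + (-0.5)·(-0.5) + (3.5)·(3.5) + (-0.5)·(-0.5) + (-2.5)·(-2.5) + (-2.5)·(-2.5)) / 5 = 31.5/5 = 6.3

S is symmetric (S[j,i] = S[i,j]). Assembling:

S = [[2.5667, 1.3],
 [1.3, 6.3]]


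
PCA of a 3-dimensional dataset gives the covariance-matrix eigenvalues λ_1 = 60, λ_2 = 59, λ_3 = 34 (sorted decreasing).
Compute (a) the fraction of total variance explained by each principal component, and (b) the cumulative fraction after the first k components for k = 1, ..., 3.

Step 1 — total variance = trace(Sigma) = Σ λ_i = 60 + 59 + 34 = 153.

Step 2 — fraction explained by component i = λ_i / Σ λ:
  PC1: 60/153 = 0.3922
  PC2: 59/153 = 0.3856
  PC3: 34/153 = 0.2222

Step 3 — cumulative fraction after k components = (λ_1 + ... + λ_k) / Σ λ:
  k = 1: 60/153 = 0.3922
  k = 2: (60 + 59)/153 = 119/153 = 0.7778
  k = 3: (60 + 59 + 34)/153 = 153/153 = 1

Summary (fraction, with percent):

explained: PC1 0.3922 (39.22%), PC2 0.3856 (38.56%), PC3 0.2222 (22.22%);  cumulative: 0.3922, 0.7778, 1


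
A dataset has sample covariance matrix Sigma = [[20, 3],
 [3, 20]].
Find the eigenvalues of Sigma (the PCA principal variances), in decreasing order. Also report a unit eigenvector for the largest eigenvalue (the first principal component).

Step 1 — characteristic polynomial of 2×2 Sigma:
  det(Sigma - λI) = λ² - trace · λ + det = 0.
  trace = 20 + 20 = 40, det = 20·20 - (3)² = 391.
Step 2 — discriminant:
  Δ = trace² - 4·det = 1600 - 1564 = 36.
Step 3 — eigenvalues:
  λ = (trace ± √Δ)/2 = (40 ± 6)/2,
  λ_1 = 23,  λ_2 = 17.

Step 4 — unit eigenvector for λ_1: solve (Sigma - λ_1 I)v = 0. First row:
  (20 - 23)·v_x + (3)·v_y = 0, i.e. (-3)·v_x + (3)·v_y = 0,
  so v ∝ (b, λ_1 - a) = (3, 3) = u.
  ||u|| = √((3)² + (3)²) = √(18) ≈ 4.2426,
  v_1 = u/||u|| ≈ (0.7071, 0.7071) (||v_1|| = 1).

λ_1 = 23,  λ_2 = 17;  v_1 ≈ (0.7071, 0.7071)


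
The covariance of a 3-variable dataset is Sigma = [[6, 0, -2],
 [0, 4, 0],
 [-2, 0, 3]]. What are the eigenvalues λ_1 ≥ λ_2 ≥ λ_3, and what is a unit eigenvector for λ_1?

Step 1 — characteristic polynomial p(λ) = det(λI - Sigma) = λ³ - tr·λ² + c_1·λ - det, where tr = trace, c_1 = sum of the principal 2×2 minors, det = det(Sigma):
  tr = 6 + 4 + 3 = 13,
  c_1 = (6·4 - (0)²) + (6·3 - (-2)²) + (4·3 - (0)²) = 24 + 14 + 12 = 50,
  det = 6·(4·3 - (0)²) - (0)·((0)·3 - (0)·(-2)) + (-2)·((0)·(0) - 4·(-2)) = 6·(12) - (0)·(0) + (-2)·(8) = 56.
  So p(λ) = λ³ - 13λ² + 50λ - 56.
Step 2 — look for an integer root (rational root theorem: any rational root is an integer divisor of 56). Testing λ = 2:
  p(2) = 8 - 52 + 100 - 56 = 0  ✓
  Dividing out (λ - 2): p(λ) = (λ - 2)(λ² - 11λ + 28).
Step 3 — remaining eigenvalues from the quadratic λ² - 11λ + 28 = 0:
  Δ = 11² - 4·28 = 121 - 112 = 9,  λ = (11 ± √9)/2 = (11 ± 3)/2 = 7 or 4.
  Sorted: λ_1 = 7,  λ_2 = 4,  λ_3 = 2  (check: sum = 13 = tr ✓).

Step 4 — unit eigenvector for λ_1 = 7: v spans the null space of (Sigma - λ_1 I), whose rows are
  r_1 = (-1, 0, -2),  r_2 = (0, -3, 0),  r_3 = (-2, 0, -4).
  v is orthogonal to every row, so take v ∝ r_1 × r_2 = ((0)·(0) - (-2)·(-3), (-2)·(0) - (-1)·(0), (-1)·(-3) - (0)·(0)) = (-6, 0, 3).
  Rescale (divide by 3; multiply by -1 so the first nonzero entry is positive): u = (2, 0, -1).
  ||u|| = √((2)² + (0)² + (-1)²) = √(5) ≈ 2.2361,  v_1 = u/||u|| ≈ (0.8944, 0, -0.4472) (||v_1|| = 1).

λ_1 = 7,  λ_2 = 4,  λ_3 = 2;  v_1 ≈ (0.8944, 0, -0.4472)


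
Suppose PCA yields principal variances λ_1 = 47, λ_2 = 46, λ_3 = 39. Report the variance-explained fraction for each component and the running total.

Step 1 — total variance = trace(Sigma) = Σ λ_i = 47 + 46 + 39 = 132.

Step 2 — fraction explained by component i = λ_i / Σ λ:
  PC1: 47/132 = 0.3561
  PC2: 46/132 = 0.3485
  PC3: 39/132 = 0.2955

Step 3 — cumulative fraction after k components = (λ_1 + ... + λ_k) / Σ λ:
  k = 1: 47/132 = 0.3561
  k = 2: (47 + 46)/132 = 93/132 = 0.7045
  k = 3: (47 + 46 + 39)/132 = 132/132 = 1

Summary (fraction, with percent):

explained: PC1 0.3561 (35.61%), PC2 0.3485 (34.85%), PC3 0.2955 (29.55%);  cumulative: 0.3561, 0.7045, 1


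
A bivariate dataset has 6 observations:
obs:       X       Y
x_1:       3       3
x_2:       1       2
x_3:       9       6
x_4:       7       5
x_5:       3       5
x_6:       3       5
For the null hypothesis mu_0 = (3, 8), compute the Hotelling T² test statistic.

Step 1 — sample mean vector:
  mean(X) = (3 + 1 + 9 + 7 + 3 + 3) / 6 = 26/6 = 4.3333
  mean(Y) = (3 + 2 + 6 + 5 + 5 + 5) / 6 = 26/6 = 4.3333
  x̄ = (4.3333, 4.3333),  deviation x̄ - mu_0 = (4.3333, 4.3333) - (3, 8) = (1.3333, -3.6667).

Step 2 — sample covariance matrix, S[i,j] = (1/(n-1)) · Σ_k (x_{k,i} - mean_i) · (x_{k,j} - mean_j), divisor n-1 = 5:
  S[X,X] = ((-1.3333)·(-1.3333) + (-3.3333)·(-3.3333) + (4.6667)·(4.6667) + (2.6667)·(2.6667) + (-1.3333)·(-1.3333) + (-1.3333)·(-1.3333)) / 5 = 45.3333/5 = 9.0667
  S[X,Y] = ((-1.3333)·(-1.3333) + (-3.3333)·(-2.3333) + (4.6667)·(1.6667) + (2.6667)·(0.6667) + (-1.3333)·(0.6667) + (-1.3333)·(0.6667)) / 5 = 17.3333/5 = 3.4667
  S[Y,Y] = ((-1.3333)·(-1.3333) + (-2.3333)·(-2.3333) + (1.6667)·(1.6667) + (0.6667)·(0.6667) + (0.6667)·(0.6667) + (0.6667)·(0.6667)) / 5 = 11.3333/5 = 2.2667
  S = [[9.0667, 3.4667],
 [3.4667, 2.2667]].

Step 3 — invert S. det(S) = 9.0667·2.2667 - (3.4667)² = 8.5333.
  S^{-1} = (1/det) · [[d, -b], [-b, a]] = [[0.2656, -0.4062],
 [-0.4062, 1.0625]].

Step 4 — quadratic form (x̄ - mu_0)^T · S^{-1} · (x̄ - mu_0):
  S^{-1} · (x̄ - mu_0) = (1.8437, -4.4375),
  (x̄ - mu_0)^T · [...] = (1.3333)·(1.8437) + (-3.6667)·(-4.4375) = 18.7292.

Step 5 — scale by n: T² = 6 · 18.7292 = 112.375.

T² ≈ 112.375


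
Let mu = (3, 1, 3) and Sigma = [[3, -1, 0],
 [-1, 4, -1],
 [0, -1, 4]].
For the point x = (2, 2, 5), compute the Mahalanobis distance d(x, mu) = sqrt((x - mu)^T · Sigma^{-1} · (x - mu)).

Step 1 — centre the observation: (x - mu) = (-1, 1, 2).

Step 2 — invert Sigma (cofactor / det for 3×3, or solve directly):
  Sigma^{-1} = [[0.3659, 0.0976, 0.0244],
 [0.0976, 0.2927, 0.0732],
 [0.0244, 0.0732, 0.2683]].

Step 3 — form the quadratic (x - mu)^T · Sigma^{-1} · (x - mu):
  Sigma^{-1} · (x - mu) = (-0.2195, 0.3415, 0.5854).
  (x - mu)^T · [Sigma^{-1} · (x - mu)] = (-1)·(-0.2195) + (1)·(0.3415) + (2)·(0.5854) = 1.7317.

Step 4 — take square root: d = √(1.7317) ≈ 1.3159.

d(x, mu) = √(1.7317) ≈ 1.3159


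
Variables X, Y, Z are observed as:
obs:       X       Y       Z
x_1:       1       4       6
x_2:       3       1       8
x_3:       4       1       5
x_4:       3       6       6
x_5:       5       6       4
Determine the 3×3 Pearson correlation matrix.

Step 1 — column means:
  mean(X) = (1 + 3 + 4 + 3 + 5) / 5 = 16/5 = 3.2
  mean(Y) = (4 + 1 + 1 + 6 + 6) / 5 = 18/5 = 3.6
  mean(Z) = (6 + 8 + 5 + 6 + 4) / 5 = 29/5 = 5.8

Step 2 — sample variances and covariances s[i,j] = (1/(n-1)) · Σ_k (x_{k,i} - mean_i) · (x_{k,j} - mean_j), with n-1 = 4:
  s[X,X] = ((-2.2)·(-2.2) + (-0.2)·(-0.2) + (0.8)·(0.8) + (-0.2)·(-0.2) + (1.8)·(1.8)) / 4 = 8.8/4 = 2.2
  s[X,Y] = ((-2.2)·(0.4) + (-0.2)·(-2.6) + (0.8)·(-2.6) + (-0.2)·(2.4) + (1.8)·(2.4)) / 4 = 1.4/4 = 0.35
  s[X,Z] = ((-2.2)·(0.2) + (-0.2)·(2.2) + (0.8)·(-0.8) + (-0.2)·(0.2) + (1.8)·(-1.8)) / 4 = -4.8/4 = -1.2
  s[Y,Y] = ((0.4)·(0.4) + (-2.6)·(-2.6) + (-2.6)·(-2.6) + (2.4)·(2.4) + (2.4)·(2.4)) / 4 = 25.2/4 = 6.3
  s[Y,Z] = ((0.4)·(0.2) + (-2.6)·(2.2) + (-2.6)·(-0.8) + (2.4)·(0.2) + (2.4)·(-1.8)) / 4 = -7.4/4 = -1.85
  s[Z,Z] = ((0.2)·(0.2) + (2.2)·(2.2) + (-0.8)·(-0.8) + (0.2)·(0.2) + (-1.8)·(-1.8)) / 4 = 8.8/4 = 2.2
  Sample standard deviations s_i = √(s[i,i]):
  s(X) = √(2.2) = 1.4832
  s(Y) = √(6.3) = 2.51
  s(Z) = √(2.2) = 1.4832

Step 3 — r_{ij} = s_{ij} / (s_i · s_j):
  r[X,X] = 1 (diagonal).
  r[X,Y] = 0.35 / (1.4832 · 2.51) = 0.35 / 3.7229 = 0.094
  r[X,Z] = -1.2 / (1.4832 · 1.4832) = -1.2 / 2.2 = -0.5455
  r[Y,Y] = 1 (diagonal).
  r[Y,Z] = -1.85 / (2.51 · 1.4832) = -1.85 / 3.7229 = -0.4969
  r[Z,Z] = 1 (diagonal).

R is symmetric with unit diagonal. Assembling:

R = [[1, 0.094, -0.5455],
 [0.094, 1, -0.4969],
 [-0.5455, -0.4969, 1]]


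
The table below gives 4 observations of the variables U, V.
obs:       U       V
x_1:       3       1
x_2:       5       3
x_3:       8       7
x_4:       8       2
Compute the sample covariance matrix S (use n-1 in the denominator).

Step 1 — column means:
  mean(U) = (3 + 5 + 8 + 8) / 4 = 24/4 = 6
  mean(V) = (1 + 3 + 7 + 2) / 4 = 13/4 = 3.25

Step 2 — sample covariance S[i,j] = (1/(n-1)) · Σ_k (x_{k,i} - mean_i) · (x_{k,j} - mean_j), with n-1 = 3.
  S[U,U] = ((-3)·(-3) + (-1)·(-1) + (2)·(2) + (2)·(2)) / 3 = 18/3 = 6
  S[U,V] = ((-3)·(-2.25) + (-1)·(-0.25) + (2)·(3.75) + (2)·(-1.25)) / 3 = 12/3 = 4
  S[V,V] = ((-2.25)·(-2.25) + (-0.25)·(-0.25) + (3.75)·(3.75) + (-1.25)·(-1.25)) / 3 = 20.75/3 = 6.9167

S is symmetric (S[j,i] = S[i,j]). Assembling:

S = [[6, 4],
 [4, 6.9167]]


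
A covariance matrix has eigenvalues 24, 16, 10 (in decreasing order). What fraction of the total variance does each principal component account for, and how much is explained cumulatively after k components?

Step 1 — total variance = trace(Sigma) = Σ λ_i = 24 + 16 + 10 = 50.

Step 2 — fraction explained by component i = λ_i / Σ λ:
  PC1: 24/50 = 0.48
  PC2: 16/50 = 0.32
  PC3: 10/50 = 0.2

Step 3 — cumulative fraction after k components = (λ_1 + ... + λ_k) / Σ λ:
  k = 1: 24/50 = 0.48
  k = 2: (24 + 16)/50 = 40/50 = 0.8
  k = 3: (24 + 16 + 10)/50 = 50/50 = 1

Summary (fraction, with percent):

explained: PC1 0.48 (48%), PC2 0.32 (32%), PC3 0.2 (20%);  cumulative: 0.48, 0.8, 1


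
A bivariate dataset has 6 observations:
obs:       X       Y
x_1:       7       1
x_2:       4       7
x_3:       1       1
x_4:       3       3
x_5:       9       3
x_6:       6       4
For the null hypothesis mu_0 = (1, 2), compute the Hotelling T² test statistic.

Step 1 — sample mean vector:
  mean(X) = (7 + 4 + 1 + 3 + 9 + 6) / 6 = 30/6 = 5
  mean(Y) = (1 + 7 + 1 + 3 + 3 + 4) / 6 = 19/6 = 3.1667
  x̄ = (5, 3.1667),  deviation x̄ - mu_0 = (5, 3.1667) - (1, 2) = (4, 1.1667).

Step 2 — sample covariance matrix, S[i,j] = (1/(n-1)) · Σ_k (x_{k,i} - mean_i) · (x_{k,j} - mean_j), divisor n-1 = 5:
  S[X,X] = ((2)·(2) + (-1)·(-1) + (-4)·(-4) + (-2)·(-2) + (4)·(4) + (1)·(1)) / 5 = 42/5 = 8.4
  S[X,Y] = ((2)·(-2.1667) + (-1)·(3.8333) + (-4)·(-2.1667) + (-2)·(-0.1667) + (4)·(-0.1667) + (1)·(0.8333)) / 5 = 1/5 = 0.2
  S[Y,Y] = ((-2.1667)·(-2.1667) + (3.8333)·(3.8333) + (-2.1667)·(-2.1667) + (-0.1667)·(-0.1667) + (-0.1667)·(-0.1667) + (0.8333)·(0.8333)) / 5 = 24.8333/5 = 4.9667
  S = [[8.4, 0.2],
 [0.2, 4.9667]].

Step 3 — invert S. det(S) = 8.4·4.9667 - (0.2)² = 41.68.
  S^{-1} = (1/det) · [[d, -b], [-b, a]] = [[0.1192, -0.0048],
 [-0.0048, 0.2015]].

Step 4 — quadratic form (x̄ - mu_0)^T · S^{-1} · (x̄ - mu_0):
  S^{-1} · (x̄ - mu_0) = (0.471, 0.2159),
  (x̄ - mu_0)^T · [...] = (4)·(0.471) + (1.1667)·(0.2159) = 2.1361.

Step 5 — scale by n: T² = 6 · 2.1361 = 12.8167.

T² ≈ 12.8167


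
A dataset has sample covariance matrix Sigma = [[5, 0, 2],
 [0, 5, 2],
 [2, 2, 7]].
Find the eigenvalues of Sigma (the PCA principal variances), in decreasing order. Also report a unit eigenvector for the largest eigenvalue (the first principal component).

Step 1 — characteristic polynomial p(λ) = det(λI - Sigma) = λ³ - tr·λ² + c_1·λ - det, where tr = trace, c_1 = sum of the principal 2×2 minors, det = det(Sigma):
  tr = 5 + 5 + 7 = 17,
  c_1 = (5·5 - (0)²) + (5·7 - (2)²) + (5·7 - (2)²) = 25 + 31 + 31 = 87,
  det = 5·(5·7 - (2)²) - (0)·((0)·7 - (2)·(2)) + (2)·((0)·(2) - 5·(2)) = 5·(31) - (0)·(-4) + (2)·(-10) = 135.
  So p(λ) = λ³ - 17λ² + 87λ - 135.
Step 2 — look for an integer root (rational root theorem: any rational root is an integer divisor of 135). Testing λ = 3:
  p(3) = 27 - 153 + 261 - 135 = 0  ✓
  Dividing out (λ - 3): p(λ) = (λ - 3)(λ² - 14λ + 45).
Step 3 — remaining eigenvalues from the quadratic λ² - 14λ + 45 = 0:
  Δ = 14² - 4·45 = 196 - 180 = 16,  λ = (14 ± √16)/2 = (14 ± 4)/2 = 9 or 5.
  Sorted: λ_1 = 9,  λ_2 = 5,  λ_3 = 3  (check: sum = 17 = tr ✓).

Step 4 — unit eigenvector for λ_1 = 9: v spans the null space of (Sigma - λ_1 I), whose rows are
  r_1 = (-4, 0, 2),  r_2 = (0, -4, 2),  r_3 = (2, 2, -2).
  v is orthogonal to every row, so take v ∝ r_1 × r_2 = ((0)·(2) - (2)·(-4), (2)·(0) - (-4)·(2), (-4)·(-4) - (0)·(0)) = (8, 8, 16).
  Rescale (divide by 8): u = (1, 1, 2).
  ||u|| = √((1)² + (1)² + (2)²) = √(6) ≈ 2.4495,  v_1 = u/||u|| ≈ (0.4082, 0.4082, 0.8165) (||v_1|| = 1).

λ_1 = 9,  λ_2 = 5,  λ_3 = 3;  v_1 ≈ (0.4082, 0.4082, 0.8165)
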